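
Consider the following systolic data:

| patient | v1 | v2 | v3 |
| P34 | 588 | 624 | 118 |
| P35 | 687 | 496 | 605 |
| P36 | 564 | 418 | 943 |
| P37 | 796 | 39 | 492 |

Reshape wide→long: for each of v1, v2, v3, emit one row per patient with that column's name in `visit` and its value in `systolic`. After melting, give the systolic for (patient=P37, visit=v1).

796

Unpivoting turns each (patient, wide-column) pair into one long row.
The wide cell at row P37, column v1 holds 796, so the long row (P37, v1) has systolic=796.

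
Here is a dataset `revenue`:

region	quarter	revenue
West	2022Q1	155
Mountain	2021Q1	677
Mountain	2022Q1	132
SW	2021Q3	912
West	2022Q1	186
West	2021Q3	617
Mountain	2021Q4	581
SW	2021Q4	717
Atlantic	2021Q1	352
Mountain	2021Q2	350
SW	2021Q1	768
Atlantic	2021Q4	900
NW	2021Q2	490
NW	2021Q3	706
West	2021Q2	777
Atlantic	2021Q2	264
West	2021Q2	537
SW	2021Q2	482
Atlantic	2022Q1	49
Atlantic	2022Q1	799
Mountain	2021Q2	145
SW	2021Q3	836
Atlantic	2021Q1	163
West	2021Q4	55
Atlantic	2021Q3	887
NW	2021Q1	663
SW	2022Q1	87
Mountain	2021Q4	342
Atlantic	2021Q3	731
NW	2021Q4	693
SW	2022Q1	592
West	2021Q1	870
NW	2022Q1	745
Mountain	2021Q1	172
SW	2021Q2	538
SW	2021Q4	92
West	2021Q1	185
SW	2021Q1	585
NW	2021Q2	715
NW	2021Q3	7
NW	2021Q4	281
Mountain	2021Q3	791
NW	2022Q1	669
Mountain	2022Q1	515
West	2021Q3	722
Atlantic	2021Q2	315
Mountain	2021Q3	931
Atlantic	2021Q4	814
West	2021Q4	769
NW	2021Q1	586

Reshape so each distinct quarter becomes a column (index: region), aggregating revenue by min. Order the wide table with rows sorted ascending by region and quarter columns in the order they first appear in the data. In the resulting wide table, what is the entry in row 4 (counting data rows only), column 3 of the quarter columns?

With rows sorted ascending by region, row 4 is region=SW. quarter columns in first-appearance order: 2022Q1, 2021Q1, 2021Q3, 2021Q4, 2021Q2; column 3 is 2021Q3.
Long rows with region=SW, quarter=2021Q3: min(912, 836) = 836.

836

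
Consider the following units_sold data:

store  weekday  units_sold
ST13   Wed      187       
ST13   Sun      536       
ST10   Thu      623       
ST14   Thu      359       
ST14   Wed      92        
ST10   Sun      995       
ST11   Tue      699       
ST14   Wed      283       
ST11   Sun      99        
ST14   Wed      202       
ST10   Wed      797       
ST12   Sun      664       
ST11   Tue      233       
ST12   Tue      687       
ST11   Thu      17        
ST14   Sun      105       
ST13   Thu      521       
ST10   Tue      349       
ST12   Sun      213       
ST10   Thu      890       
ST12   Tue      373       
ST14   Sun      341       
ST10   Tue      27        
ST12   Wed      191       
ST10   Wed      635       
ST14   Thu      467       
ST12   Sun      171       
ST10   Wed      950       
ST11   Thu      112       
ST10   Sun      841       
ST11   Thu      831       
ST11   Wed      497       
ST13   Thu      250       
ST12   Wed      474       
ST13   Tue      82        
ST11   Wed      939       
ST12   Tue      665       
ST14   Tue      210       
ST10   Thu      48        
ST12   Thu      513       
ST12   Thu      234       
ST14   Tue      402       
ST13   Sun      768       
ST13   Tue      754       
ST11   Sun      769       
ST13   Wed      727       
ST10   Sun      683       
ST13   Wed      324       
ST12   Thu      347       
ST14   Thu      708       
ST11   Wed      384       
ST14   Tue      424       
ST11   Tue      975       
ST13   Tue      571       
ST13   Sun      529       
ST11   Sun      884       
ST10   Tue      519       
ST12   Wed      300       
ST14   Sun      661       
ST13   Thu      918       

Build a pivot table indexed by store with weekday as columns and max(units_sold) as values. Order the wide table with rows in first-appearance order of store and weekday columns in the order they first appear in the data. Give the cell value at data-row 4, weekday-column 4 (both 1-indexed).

With rows in first-appearance order of store, row 4 is store=ST11. weekday columns in first-appearance order: Wed, Sun, Thu, Tue; column 4 is Tue.
Long rows with store=ST11, weekday=Tue: max(699, 233, 975) = 975.

975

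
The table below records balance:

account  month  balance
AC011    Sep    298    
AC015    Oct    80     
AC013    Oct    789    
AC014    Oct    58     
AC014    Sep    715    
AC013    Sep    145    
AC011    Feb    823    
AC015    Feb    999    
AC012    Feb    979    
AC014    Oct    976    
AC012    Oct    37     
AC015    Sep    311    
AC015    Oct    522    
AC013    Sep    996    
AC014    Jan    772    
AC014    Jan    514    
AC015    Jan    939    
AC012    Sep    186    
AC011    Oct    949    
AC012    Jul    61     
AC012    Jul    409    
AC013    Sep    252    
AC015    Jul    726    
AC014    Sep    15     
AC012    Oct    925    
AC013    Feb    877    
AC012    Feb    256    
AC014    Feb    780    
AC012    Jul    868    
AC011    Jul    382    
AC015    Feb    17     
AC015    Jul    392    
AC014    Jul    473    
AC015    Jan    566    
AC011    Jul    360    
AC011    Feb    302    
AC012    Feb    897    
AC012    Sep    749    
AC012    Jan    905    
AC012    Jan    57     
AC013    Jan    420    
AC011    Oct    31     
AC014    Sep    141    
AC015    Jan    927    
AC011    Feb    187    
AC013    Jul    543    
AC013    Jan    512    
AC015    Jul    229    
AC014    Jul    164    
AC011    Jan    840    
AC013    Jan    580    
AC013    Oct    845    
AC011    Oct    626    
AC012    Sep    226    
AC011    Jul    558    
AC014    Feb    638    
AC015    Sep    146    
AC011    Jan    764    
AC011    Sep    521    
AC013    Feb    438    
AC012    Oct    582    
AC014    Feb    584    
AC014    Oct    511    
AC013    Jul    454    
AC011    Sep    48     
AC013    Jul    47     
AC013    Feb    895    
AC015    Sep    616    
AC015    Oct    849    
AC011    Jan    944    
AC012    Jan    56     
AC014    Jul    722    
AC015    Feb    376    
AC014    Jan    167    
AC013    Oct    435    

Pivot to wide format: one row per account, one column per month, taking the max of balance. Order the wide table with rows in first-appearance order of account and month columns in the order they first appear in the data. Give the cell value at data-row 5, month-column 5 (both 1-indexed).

With rows in first-appearance order of account, row 5 is account=AC012. month columns in first-appearance order: Sep, Oct, Feb, Jan, Jul; column 5 is Jul.
Long rows with account=AC012, month=Jul: max(61, 409, 868) = 868.

868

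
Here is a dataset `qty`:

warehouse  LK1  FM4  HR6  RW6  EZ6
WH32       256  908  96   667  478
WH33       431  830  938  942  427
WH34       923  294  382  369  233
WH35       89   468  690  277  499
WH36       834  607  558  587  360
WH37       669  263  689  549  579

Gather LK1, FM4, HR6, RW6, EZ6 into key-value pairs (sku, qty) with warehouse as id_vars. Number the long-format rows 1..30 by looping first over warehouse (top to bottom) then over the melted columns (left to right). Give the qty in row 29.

549

30 rows total (6 × 5). Row 29: index ⌊(29-1)/5⌋ = 5 into warehouse → WH37; (29-1) mod 5 = 3 into the melted columns → RW6.
So row 29 is (WH37, RW6, 549); qty = 549.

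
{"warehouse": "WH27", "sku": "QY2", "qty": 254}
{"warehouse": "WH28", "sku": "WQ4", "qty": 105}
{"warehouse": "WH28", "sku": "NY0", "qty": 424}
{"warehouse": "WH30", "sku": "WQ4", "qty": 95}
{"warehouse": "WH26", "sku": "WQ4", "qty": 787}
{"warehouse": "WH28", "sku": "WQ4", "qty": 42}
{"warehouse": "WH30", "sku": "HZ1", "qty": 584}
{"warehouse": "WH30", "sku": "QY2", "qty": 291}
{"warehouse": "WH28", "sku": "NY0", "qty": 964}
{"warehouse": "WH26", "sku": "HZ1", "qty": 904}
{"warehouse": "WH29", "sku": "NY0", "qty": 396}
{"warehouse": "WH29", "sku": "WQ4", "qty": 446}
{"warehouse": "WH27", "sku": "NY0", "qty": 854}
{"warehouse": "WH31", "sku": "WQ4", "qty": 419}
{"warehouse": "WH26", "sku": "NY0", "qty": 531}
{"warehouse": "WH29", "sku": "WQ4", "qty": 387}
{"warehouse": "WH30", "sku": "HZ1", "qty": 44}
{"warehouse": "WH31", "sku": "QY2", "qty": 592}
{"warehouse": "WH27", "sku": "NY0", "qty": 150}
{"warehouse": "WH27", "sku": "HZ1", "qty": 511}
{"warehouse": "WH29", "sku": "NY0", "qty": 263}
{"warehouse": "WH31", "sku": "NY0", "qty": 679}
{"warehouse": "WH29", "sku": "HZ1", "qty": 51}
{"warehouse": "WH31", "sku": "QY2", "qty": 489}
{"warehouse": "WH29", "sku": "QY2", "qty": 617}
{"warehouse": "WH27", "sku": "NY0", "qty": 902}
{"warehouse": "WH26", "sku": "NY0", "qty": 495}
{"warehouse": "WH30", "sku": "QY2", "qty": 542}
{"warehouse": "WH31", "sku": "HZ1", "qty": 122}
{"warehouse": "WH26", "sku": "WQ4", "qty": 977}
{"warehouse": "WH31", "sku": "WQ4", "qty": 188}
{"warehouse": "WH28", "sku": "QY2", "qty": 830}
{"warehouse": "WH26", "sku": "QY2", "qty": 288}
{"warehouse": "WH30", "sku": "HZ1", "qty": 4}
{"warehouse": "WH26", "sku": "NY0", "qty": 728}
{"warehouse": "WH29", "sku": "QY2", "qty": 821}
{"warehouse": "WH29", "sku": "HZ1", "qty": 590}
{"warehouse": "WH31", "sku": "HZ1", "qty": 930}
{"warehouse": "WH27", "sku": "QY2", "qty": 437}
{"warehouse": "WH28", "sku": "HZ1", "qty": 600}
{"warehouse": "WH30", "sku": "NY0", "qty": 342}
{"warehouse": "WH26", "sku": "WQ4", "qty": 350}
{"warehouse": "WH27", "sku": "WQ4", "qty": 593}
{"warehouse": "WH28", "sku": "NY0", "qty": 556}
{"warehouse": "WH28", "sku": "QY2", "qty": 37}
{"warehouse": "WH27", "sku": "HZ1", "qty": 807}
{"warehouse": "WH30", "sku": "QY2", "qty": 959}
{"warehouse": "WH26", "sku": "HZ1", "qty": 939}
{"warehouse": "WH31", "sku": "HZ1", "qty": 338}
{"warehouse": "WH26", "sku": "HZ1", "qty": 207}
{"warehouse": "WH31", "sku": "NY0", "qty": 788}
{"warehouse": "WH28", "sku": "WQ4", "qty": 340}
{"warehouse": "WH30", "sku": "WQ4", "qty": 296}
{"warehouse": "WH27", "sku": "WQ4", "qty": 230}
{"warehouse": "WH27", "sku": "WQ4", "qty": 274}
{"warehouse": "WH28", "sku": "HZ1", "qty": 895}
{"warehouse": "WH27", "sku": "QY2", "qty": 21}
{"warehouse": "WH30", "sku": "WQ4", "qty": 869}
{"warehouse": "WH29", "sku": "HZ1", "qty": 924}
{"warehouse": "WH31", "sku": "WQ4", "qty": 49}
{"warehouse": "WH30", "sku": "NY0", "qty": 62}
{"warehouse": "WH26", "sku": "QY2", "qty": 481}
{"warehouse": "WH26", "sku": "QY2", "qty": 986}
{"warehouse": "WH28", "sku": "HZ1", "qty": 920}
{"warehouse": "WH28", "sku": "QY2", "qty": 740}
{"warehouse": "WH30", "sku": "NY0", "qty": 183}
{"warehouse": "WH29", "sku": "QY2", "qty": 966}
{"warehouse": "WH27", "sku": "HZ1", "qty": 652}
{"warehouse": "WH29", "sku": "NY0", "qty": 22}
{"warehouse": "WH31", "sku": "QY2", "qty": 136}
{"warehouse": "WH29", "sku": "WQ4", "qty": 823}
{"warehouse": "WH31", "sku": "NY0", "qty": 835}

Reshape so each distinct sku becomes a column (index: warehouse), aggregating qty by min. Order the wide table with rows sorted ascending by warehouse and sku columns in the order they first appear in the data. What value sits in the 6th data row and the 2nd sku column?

49

With rows sorted ascending by warehouse, row 6 is warehouse=WH31. sku columns in first-appearance order: QY2, WQ4, NY0, HZ1; column 2 is WQ4.
Long rows with warehouse=WH31, sku=WQ4: min(419, 188, 49) = 49.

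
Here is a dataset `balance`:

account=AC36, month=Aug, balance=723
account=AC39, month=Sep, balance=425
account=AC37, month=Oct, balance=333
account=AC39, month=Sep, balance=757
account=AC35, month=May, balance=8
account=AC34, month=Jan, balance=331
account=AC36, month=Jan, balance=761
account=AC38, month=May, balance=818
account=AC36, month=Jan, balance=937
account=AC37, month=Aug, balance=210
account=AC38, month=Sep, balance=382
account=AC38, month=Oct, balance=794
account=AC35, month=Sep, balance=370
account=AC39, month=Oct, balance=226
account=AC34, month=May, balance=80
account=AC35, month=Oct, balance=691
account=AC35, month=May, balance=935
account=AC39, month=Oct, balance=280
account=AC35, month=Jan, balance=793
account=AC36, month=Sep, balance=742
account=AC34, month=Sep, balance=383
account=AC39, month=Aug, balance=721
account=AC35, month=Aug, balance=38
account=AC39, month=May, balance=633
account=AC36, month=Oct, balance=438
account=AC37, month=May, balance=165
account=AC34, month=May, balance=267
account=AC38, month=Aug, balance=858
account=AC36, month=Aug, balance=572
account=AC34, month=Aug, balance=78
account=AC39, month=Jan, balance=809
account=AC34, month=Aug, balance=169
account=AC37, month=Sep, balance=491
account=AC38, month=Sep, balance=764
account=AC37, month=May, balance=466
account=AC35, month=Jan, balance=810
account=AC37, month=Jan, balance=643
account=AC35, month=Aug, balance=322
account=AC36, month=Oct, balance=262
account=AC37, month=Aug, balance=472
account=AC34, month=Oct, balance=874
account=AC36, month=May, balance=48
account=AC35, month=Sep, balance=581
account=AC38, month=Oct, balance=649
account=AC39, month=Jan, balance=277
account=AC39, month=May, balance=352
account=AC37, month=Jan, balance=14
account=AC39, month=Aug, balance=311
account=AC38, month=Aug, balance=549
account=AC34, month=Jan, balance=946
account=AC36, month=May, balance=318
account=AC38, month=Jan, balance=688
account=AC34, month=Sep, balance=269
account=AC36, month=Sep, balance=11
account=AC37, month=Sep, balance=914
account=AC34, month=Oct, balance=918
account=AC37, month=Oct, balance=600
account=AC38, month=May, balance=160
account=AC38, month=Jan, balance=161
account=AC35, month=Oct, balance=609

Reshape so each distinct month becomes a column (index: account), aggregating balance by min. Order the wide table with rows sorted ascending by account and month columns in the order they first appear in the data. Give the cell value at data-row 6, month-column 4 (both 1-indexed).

With rows sorted ascending by account, row 6 is account=AC39. month columns in first-appearance order: Aug, Sep, Oct, May, Jan; column 4 is May.
Long rows with account=AC39, month=May: min(633, 352) = 352.

352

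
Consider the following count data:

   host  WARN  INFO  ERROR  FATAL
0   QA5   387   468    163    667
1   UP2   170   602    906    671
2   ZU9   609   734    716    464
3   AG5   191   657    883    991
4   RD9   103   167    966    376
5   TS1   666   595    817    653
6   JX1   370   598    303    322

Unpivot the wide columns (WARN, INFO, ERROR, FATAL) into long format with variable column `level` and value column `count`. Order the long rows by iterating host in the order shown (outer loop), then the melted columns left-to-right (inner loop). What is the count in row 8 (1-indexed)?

671

28 rows total (7 × 4). Row 8: index ⌊(8-1)/4⌋ = 1 into host → UP2; (8-1) mod 4 = 3 into the melted columns → FATAL.
So row 8 is (UP2, FATAL, 671); count = 671.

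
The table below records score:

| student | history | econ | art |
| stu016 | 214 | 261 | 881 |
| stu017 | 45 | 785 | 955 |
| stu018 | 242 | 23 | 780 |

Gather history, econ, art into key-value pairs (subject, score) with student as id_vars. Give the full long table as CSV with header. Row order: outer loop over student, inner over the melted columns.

Each (student, column) pair becomes one row: 3 × 3 = 9 rows.
For example, (stu016, history) → score=214.

student,subject,score
stu016,history,214
stu016,econ,261
stu016,art,881
stu017,history,45
stu017,econ,785
stu017,art,955
stu018,history,242
stu018,econ,23
stu018,art,780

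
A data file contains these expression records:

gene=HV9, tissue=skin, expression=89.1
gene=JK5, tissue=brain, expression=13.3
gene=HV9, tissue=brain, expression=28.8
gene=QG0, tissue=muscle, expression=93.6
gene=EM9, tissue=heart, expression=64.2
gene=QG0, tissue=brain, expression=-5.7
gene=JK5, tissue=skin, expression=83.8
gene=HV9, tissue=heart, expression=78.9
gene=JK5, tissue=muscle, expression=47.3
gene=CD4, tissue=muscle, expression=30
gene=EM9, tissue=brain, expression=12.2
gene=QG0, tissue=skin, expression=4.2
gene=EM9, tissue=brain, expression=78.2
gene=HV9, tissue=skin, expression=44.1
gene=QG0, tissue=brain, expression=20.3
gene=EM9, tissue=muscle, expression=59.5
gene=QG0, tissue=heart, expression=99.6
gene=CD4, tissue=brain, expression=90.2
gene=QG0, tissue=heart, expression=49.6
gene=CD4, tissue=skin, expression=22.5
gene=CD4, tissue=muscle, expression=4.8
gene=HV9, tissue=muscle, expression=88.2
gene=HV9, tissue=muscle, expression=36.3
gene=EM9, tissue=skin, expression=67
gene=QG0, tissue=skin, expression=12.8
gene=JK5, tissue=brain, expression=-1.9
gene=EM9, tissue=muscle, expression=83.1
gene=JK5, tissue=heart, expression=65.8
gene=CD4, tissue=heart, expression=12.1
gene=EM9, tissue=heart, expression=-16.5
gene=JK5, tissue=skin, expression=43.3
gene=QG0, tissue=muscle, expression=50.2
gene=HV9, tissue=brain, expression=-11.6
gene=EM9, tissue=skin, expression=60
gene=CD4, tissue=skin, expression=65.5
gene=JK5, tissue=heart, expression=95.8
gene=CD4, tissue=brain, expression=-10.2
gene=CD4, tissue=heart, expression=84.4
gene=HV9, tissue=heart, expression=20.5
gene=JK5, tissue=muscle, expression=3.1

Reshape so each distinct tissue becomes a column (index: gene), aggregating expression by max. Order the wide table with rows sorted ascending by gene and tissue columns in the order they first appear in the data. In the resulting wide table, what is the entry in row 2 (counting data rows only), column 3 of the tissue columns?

With rows sorted ascending by gene, row 2 is gene=EM9. tissue columns in first-appearance order: skin, brain, muscle, heart; column 3 is muscle.
Long rows with gene=EM9, tissue=muscle: max(59.5, 83.1) = 83.1.

83.1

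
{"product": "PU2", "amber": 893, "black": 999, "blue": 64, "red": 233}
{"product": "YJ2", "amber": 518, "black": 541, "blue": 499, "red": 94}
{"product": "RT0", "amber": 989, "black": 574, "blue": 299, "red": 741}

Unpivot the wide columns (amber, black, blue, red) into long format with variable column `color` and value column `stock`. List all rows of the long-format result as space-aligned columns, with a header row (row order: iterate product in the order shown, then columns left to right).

Each (product, column) pair becomes one row: 3 × 4 = 12 rows.
For example, (PU2, amber) → stock=893.

product  color  stock
PU2      amber  893  
PU2      black  999  
PU2      blue   64   
PU2      red    233  
YJ2      amber  518  
YJ2      black  541  
YJ2      blue   499  
YJ2      red    94   
RT0      amber  989  
RT0      black  574  
RT0      blue   299  
RT0      red    741  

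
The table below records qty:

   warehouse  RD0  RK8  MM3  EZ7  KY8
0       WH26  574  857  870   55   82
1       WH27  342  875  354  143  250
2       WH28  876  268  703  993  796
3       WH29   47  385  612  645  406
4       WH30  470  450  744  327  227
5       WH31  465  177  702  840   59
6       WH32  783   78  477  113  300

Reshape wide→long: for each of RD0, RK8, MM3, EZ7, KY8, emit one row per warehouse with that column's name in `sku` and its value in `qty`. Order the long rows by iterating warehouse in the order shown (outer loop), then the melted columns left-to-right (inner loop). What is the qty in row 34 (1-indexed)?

35 rows total (7 × 5). Row 34: index ⌊(34-1)/5⌋ = 6 into warehouse → WH32; (34-1) mod 5 = 3 into the melted columns → EZ7.
So row 34 is (WH32, EZ7, 113); qty = 113.

113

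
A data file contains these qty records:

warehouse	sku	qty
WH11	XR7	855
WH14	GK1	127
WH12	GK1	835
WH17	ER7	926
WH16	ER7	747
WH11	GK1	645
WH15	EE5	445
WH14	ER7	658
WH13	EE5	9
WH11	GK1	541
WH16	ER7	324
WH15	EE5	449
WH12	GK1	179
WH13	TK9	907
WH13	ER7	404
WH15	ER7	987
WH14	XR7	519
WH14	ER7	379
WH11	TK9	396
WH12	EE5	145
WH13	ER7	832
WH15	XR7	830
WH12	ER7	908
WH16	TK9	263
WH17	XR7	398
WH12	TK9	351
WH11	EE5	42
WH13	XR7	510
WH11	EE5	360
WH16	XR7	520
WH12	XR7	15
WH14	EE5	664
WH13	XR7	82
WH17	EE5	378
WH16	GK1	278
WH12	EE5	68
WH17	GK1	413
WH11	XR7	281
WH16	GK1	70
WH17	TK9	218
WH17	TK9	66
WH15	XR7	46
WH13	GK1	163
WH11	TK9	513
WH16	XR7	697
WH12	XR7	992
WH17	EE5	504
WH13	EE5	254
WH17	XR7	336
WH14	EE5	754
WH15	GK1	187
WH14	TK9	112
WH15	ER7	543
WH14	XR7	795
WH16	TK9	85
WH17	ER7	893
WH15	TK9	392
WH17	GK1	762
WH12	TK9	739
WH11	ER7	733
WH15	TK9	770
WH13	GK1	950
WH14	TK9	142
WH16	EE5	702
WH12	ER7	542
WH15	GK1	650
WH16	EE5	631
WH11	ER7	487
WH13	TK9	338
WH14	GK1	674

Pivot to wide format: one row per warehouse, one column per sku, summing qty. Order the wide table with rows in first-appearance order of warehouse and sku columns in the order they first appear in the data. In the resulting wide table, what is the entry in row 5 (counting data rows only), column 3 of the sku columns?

1071

With rows in first-appearance order of warehouse, row 5 is warehouse=WH16. sku columns in first-appearance order: XR7, GK1, ER7, EE5, TK9; column 3 is ER7.
Long rows with warehouse=WH16, sku=ER7: 747 + 324 = 1071.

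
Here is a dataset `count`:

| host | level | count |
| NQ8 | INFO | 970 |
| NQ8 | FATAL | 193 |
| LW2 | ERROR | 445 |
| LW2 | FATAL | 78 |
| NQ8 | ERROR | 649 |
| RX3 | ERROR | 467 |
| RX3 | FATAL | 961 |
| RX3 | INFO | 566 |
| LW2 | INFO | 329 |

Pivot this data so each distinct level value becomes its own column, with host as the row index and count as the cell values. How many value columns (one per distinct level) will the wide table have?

3 distinct level values: INFO, FATAL, ERROR.

3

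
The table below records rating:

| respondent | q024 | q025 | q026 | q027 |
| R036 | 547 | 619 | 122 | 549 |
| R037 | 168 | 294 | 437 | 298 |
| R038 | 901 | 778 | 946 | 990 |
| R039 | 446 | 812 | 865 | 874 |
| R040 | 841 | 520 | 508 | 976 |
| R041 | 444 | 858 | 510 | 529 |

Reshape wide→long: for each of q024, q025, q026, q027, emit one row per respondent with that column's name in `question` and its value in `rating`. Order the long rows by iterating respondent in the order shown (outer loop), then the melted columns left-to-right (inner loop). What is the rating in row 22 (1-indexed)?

24 rows total (6 × 4). Row 22: index ⌊(22-1)/4⌋ = 5 into respondent → R041; (22-1) mod 4 = 1 into the melted columns → q025.
So row 22 is (R041, q025, 858); rating = 858.

858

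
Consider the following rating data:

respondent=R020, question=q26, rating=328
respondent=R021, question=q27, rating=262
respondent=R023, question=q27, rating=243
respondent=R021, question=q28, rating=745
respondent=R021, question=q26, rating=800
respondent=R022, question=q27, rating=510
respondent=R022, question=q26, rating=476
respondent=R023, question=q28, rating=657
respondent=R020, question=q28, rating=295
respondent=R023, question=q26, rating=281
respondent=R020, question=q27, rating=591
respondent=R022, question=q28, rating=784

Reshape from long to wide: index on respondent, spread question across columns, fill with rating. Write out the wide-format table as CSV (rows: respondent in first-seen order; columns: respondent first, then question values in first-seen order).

respondent,q26,q27,q28
R020,328,591,295
R021,800,262,745
R023,281,243,657
R022,476,510,784

Columns: respondent plus the 3 distinct question values (q26, q27, q28).
For example, row R020 column q26 takes rating=328 from the long row (R020, q26).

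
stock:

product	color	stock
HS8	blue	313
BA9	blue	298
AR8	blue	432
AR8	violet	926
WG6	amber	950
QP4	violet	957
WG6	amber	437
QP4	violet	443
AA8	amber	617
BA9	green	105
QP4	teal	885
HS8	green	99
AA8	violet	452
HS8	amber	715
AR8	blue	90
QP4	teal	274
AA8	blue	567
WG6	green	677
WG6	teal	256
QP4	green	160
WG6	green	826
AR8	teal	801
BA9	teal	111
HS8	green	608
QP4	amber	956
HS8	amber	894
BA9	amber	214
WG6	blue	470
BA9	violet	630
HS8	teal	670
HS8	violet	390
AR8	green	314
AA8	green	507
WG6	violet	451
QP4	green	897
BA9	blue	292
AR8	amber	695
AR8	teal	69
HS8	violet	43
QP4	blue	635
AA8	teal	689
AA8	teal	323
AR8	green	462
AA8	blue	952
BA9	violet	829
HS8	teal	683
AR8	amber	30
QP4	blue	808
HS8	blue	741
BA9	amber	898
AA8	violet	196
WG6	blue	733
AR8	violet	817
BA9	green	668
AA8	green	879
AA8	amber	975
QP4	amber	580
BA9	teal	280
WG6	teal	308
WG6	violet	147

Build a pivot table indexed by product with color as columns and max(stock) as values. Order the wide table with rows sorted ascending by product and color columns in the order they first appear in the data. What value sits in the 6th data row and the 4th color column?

826

With rows sorted ascending by product, row 6 is product=WG6. color columns in first-appearance order: blue, violet, amber, green, teal; column 4 is green.
Long rows with product=WG6, color=green: max(677, 826) = 826.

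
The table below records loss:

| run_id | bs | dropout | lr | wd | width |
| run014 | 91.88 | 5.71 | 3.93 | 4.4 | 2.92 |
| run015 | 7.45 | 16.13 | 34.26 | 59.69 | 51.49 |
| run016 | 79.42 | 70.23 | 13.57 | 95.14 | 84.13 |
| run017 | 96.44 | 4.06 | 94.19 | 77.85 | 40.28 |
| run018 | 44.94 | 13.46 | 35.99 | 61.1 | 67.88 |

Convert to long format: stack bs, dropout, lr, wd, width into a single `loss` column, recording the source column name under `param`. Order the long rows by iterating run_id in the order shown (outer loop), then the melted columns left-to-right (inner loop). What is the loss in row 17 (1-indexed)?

25 rows total (5 × 5). Row 17: index ⌊(17-1)/5⌋ = 3 into run_id → run017; (17-1) mod 5 = 1 into the melted columns → dropout.
So row 17 is (run017, dropout, 4.06); loss = 4.06.

4.06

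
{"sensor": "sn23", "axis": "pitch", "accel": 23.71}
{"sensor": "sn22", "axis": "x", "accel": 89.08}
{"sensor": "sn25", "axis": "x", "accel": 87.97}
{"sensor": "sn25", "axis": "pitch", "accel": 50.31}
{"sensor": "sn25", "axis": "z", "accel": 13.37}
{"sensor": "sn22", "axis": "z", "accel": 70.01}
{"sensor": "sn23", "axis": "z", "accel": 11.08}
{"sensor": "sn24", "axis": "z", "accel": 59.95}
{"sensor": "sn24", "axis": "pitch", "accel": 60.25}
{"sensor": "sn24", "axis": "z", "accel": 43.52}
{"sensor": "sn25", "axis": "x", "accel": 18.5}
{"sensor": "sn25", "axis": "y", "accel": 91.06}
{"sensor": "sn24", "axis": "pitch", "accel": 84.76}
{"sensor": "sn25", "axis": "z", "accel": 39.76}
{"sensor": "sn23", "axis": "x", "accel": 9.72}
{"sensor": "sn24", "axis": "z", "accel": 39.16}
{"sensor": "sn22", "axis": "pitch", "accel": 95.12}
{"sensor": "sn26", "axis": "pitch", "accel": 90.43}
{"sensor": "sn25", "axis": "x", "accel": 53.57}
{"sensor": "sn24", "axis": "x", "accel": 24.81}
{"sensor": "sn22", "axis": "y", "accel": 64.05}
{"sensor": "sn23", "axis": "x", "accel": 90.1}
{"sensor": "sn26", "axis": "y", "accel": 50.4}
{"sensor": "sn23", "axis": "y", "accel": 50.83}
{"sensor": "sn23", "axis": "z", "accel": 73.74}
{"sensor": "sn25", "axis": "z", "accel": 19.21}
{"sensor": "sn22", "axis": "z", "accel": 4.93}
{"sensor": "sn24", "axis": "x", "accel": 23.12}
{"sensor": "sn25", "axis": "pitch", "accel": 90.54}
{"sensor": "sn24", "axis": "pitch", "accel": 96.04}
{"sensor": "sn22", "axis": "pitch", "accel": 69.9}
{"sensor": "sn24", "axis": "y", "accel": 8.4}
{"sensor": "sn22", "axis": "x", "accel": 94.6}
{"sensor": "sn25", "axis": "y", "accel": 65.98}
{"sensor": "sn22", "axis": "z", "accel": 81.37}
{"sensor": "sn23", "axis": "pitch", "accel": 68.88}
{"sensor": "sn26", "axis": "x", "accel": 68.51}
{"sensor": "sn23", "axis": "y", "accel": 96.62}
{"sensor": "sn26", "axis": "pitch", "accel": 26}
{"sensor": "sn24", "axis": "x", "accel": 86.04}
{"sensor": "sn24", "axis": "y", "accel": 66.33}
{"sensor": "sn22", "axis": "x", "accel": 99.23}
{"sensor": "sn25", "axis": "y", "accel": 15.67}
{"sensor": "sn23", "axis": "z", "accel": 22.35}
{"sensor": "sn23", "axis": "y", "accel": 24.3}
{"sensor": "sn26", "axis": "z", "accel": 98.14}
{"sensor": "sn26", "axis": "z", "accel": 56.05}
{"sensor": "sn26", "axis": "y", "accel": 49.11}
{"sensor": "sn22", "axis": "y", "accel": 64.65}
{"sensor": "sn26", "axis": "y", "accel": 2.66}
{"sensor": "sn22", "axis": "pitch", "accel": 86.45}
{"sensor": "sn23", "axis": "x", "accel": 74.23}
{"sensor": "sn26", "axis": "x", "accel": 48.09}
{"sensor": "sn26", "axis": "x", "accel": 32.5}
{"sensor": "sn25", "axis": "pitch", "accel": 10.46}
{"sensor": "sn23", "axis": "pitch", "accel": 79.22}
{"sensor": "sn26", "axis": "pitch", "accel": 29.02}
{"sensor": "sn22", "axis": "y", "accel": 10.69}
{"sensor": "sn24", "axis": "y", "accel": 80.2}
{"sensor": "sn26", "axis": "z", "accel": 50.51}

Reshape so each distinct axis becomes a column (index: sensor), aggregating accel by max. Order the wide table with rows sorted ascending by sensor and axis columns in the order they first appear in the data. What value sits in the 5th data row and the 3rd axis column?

With rows sorted ascending by sensor, row 5 is sensor=sn26. axis columns in first-appearance order: pitch, x, z, y; column 3 is z.
Long rows with sensor=sn26, axis=z: max(98.14, 56.05, 50.51) = 98.14.

98.14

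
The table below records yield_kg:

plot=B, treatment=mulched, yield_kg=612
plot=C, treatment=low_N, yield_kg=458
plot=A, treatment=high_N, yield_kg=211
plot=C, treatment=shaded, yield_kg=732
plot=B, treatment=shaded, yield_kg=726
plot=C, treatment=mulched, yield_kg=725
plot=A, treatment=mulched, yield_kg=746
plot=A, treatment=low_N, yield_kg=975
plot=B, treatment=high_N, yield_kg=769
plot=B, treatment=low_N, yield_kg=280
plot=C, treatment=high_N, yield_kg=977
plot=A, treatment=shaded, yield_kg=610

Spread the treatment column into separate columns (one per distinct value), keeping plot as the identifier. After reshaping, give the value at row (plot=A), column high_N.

211

Wide layout: rows indexed by plot, columns are the 4 distinct treatment values (mulched, low_N, high_N, shaded).
Cell (plot=A, treatment=high_N) draws from the long row where plot=A and treatment=high_N, which has yield_kg=211.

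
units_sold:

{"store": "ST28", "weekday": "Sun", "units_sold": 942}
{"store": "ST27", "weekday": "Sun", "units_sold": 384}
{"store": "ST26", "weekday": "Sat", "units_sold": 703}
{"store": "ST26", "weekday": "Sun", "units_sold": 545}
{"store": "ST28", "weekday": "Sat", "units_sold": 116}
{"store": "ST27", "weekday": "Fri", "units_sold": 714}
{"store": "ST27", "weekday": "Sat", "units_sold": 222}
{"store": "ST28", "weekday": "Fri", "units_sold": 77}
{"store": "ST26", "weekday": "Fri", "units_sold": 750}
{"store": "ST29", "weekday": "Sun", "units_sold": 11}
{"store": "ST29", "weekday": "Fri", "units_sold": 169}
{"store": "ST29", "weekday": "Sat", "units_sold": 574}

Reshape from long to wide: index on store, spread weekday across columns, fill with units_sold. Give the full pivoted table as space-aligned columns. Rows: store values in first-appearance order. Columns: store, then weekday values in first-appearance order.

store  Sun  Sat  Fri
ST28   942  116  77 
ST27   384  222  714
ST26   545  703  750
ST29   11   574  169

Columns: store plus the 3 distinct weekday values (Sun, Sat, Fri).
For example, row ST28 column Sun takes units_sold=942 from the long row (ST28, Sun).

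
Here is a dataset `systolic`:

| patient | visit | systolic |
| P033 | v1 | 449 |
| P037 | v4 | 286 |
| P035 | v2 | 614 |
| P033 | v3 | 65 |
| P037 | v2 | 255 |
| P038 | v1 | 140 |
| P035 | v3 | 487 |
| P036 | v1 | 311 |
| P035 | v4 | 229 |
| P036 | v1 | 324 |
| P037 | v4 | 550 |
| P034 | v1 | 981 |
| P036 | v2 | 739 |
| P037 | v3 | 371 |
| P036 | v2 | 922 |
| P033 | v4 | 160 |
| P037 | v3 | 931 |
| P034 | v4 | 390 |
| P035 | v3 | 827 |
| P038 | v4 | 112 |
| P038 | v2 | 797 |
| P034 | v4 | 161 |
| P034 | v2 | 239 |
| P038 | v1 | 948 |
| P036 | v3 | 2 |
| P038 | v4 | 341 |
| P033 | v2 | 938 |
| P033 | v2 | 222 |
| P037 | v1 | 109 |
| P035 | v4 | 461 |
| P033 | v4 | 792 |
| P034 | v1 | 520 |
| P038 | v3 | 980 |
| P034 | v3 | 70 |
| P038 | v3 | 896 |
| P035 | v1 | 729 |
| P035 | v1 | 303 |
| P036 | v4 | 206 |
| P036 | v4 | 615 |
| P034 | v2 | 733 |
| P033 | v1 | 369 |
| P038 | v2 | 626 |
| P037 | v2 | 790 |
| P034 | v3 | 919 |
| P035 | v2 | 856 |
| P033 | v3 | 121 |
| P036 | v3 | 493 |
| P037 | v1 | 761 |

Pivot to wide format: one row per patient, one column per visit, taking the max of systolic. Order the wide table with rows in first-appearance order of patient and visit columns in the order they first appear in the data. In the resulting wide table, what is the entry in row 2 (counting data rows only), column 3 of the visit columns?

790

With rows in first-appearance order of patient, row 2 is patient=P037. visit columns in first-appearance order: v1, v4, v2, v3; column 3 is v2.
Long rows with patient=P037, visit=v2: max(255, 790) = 790.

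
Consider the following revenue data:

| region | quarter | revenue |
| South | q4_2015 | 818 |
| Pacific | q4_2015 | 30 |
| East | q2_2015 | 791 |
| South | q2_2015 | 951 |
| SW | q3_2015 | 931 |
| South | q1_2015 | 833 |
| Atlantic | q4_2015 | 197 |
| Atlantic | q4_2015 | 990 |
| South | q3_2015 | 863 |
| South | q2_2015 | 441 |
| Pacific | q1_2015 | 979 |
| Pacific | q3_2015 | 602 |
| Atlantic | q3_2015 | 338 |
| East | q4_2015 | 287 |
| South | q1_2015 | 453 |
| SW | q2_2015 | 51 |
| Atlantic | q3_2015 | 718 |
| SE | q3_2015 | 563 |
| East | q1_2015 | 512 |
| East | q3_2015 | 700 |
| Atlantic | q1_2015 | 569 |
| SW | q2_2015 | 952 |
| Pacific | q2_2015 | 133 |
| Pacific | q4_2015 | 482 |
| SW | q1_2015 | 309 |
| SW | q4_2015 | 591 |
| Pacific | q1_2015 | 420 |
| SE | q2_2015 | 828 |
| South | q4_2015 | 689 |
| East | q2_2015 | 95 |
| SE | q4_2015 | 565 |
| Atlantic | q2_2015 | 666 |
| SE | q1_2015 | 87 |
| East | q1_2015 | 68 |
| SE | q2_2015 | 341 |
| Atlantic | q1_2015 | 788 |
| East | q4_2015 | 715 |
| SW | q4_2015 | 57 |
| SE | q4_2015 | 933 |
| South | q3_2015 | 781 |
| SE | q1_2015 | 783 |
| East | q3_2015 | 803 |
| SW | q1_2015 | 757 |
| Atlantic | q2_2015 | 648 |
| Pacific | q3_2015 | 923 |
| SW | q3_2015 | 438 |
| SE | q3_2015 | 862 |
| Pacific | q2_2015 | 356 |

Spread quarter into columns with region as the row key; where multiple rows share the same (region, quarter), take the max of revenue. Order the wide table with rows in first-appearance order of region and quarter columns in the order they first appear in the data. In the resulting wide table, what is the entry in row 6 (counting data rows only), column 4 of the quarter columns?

With rows in first-appearance order of region, row 6 is region=SE. quarter columns in first-appearance order: q4_2015, q2_2015, q3_2015, q1_2015; column 4 is q1_2015.
Long rows with region=SE, quarter=q1_2015: max(87, 783) = 783.

783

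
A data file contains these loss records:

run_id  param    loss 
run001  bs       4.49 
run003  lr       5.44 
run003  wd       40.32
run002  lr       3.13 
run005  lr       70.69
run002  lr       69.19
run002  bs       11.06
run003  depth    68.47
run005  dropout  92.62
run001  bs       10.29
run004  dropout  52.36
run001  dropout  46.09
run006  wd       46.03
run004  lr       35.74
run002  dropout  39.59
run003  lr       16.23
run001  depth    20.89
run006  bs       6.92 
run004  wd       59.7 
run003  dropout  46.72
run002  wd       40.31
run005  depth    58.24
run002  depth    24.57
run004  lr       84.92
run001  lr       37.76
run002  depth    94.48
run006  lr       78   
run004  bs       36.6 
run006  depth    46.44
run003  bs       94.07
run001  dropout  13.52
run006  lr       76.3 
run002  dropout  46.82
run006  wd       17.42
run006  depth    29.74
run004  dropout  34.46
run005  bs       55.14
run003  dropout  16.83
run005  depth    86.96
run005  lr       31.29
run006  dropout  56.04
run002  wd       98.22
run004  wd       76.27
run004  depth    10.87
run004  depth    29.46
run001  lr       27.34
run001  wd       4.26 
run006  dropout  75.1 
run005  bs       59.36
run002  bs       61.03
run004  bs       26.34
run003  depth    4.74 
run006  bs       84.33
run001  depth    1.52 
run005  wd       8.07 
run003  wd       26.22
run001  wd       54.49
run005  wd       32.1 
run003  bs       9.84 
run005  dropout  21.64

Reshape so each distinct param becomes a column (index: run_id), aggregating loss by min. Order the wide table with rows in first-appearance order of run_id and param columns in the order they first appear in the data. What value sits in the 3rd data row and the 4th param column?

24.57

With rows in first-appearance order of run_id, row 3 is run_id=run002. param columns in first-appearance order: bs, lr, wd, depth, dropout; column 4 is depth.
Long rows with run_id=run002, param=depth: min(24.57, 94.48) = 24.57.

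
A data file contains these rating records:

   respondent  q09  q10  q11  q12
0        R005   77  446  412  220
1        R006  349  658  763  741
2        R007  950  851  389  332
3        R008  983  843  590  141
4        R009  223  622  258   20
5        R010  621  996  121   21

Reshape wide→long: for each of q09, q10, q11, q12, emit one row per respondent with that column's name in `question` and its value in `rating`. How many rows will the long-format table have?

6 respondent values × 4 melted columns = 24 rows.

24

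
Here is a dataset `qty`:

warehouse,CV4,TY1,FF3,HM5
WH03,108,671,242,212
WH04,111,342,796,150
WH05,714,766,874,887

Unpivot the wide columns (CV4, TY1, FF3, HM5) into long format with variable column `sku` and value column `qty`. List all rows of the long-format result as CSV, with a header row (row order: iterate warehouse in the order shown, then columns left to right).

warehouse,sku,qty
WH03,CV4,108
WH03,TY1,671
WH03,FF3,242
WH03,HM5,212
WH04,CV4,111
WH04,TY1,342
WH04,FF3,796
WH04,HM5,150
WH05,CV4,714
WH05,TY1,766
WH05,FF3,874
WH05,HM5,887

Each (warehouse, column) pair becomes one row: 3 × 4 = 12 rows.
For example, (WH03, CV4) → qty=108.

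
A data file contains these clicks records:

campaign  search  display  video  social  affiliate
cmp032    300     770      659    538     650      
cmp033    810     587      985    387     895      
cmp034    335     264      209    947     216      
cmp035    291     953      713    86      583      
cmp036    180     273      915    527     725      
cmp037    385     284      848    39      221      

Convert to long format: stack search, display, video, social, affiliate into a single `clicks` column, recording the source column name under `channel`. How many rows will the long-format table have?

30

6 campaign values × 5 melted columns = 30 rows.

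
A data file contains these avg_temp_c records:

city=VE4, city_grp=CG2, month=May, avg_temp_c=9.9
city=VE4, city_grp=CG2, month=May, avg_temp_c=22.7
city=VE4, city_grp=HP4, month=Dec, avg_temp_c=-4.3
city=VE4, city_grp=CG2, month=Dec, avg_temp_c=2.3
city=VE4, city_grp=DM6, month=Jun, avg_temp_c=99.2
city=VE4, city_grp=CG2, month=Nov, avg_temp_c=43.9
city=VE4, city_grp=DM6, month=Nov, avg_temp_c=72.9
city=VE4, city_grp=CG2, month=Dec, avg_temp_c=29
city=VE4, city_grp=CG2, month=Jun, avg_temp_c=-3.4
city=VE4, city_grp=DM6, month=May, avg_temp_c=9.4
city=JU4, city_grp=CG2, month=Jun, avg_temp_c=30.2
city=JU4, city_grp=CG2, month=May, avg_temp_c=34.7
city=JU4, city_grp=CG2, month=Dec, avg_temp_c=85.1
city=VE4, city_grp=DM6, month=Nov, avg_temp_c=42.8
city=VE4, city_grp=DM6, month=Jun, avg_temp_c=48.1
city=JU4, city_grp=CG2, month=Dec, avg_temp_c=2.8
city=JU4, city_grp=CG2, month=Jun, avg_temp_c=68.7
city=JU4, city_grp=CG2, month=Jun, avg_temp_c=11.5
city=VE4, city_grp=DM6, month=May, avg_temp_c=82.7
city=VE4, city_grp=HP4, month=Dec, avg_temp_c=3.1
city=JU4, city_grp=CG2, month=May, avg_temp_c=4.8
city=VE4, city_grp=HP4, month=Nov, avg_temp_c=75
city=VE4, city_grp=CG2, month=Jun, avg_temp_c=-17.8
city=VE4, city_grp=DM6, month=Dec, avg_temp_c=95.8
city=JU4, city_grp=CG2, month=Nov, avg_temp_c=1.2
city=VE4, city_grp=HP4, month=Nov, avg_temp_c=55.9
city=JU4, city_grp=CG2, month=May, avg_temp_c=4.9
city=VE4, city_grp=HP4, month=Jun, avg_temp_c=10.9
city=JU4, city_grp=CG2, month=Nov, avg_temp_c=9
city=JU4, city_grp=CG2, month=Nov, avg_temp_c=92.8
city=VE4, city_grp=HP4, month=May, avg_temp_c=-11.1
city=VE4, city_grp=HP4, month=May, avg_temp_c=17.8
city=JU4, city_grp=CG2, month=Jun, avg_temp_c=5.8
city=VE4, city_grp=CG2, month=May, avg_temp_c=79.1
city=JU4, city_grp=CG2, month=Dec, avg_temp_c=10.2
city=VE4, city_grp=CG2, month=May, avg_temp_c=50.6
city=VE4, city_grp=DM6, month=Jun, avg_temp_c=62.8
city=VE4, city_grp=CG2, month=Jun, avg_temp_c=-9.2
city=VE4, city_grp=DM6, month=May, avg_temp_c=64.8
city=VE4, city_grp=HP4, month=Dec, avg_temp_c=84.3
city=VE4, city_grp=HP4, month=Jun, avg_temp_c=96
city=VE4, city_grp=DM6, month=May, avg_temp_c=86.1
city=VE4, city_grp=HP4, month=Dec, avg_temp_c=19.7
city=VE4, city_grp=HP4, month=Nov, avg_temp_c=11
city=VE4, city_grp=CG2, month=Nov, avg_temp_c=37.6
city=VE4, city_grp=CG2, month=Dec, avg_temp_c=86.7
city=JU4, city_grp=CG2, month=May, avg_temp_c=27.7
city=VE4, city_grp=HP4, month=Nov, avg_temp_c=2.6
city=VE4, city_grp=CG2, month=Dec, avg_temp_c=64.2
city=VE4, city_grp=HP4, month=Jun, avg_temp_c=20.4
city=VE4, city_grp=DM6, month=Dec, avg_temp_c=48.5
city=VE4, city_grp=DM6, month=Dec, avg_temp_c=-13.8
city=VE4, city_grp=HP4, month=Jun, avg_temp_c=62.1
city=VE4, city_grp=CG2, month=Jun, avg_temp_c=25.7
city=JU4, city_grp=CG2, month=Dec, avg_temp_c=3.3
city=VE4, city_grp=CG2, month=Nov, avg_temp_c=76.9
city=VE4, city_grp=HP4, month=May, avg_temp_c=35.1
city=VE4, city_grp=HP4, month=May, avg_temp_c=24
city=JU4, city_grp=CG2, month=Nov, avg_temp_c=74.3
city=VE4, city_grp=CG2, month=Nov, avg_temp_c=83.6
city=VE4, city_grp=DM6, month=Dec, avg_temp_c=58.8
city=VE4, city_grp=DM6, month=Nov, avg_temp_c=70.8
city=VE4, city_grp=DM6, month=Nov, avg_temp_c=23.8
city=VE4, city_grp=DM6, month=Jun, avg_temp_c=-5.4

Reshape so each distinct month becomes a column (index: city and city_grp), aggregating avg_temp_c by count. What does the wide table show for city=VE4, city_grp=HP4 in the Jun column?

Rows with city=VE4, city_grp=HP4 and month=Jun: avg_temp_c values are 10.9, 96, 20.4, 62.1.
4 rows match — count = 4.

4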